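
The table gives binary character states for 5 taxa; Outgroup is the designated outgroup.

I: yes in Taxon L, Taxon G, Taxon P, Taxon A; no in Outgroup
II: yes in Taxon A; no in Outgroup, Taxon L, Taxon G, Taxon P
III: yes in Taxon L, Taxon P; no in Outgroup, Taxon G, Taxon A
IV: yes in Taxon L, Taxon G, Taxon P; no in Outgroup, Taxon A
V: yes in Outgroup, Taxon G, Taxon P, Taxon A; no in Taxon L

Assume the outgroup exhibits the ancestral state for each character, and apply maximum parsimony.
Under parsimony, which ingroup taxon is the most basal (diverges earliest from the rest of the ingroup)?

Taxon A

Character polarity is set by the outgroup: the derived state is whichever differs from the outgroup's state, so for V the derived state is 'no', and for the remaining characters it is 'yes'.
I (derived state 'yes') is shared by all ingroup taxa — unites the whole ingroup.
II: derived state 'yes' in Taxon A only — an autapomorphy, so it tells us nothing about relationships among taxa.
III (derived state 'yes') is shared by Taxon L and Taxon P — a synapomorphy uniting that clade.
IV (derived state 'yes') is shared by Taxon G, Taxon L, and Taxon P — a synapomorphy uniting that clade.
V: derived state 'no' in Taxon L only — an autapomorphy, so it tells us nothing about relationships among taxa.
Most parsimonious ingroup topology: (((Taxon L,Taxon P),Taxon G),Taxon A).
Taxon A is sister to the clade containing all other ingroup taxa, so it is the earliest-diverging (most basal) ingroup lineage.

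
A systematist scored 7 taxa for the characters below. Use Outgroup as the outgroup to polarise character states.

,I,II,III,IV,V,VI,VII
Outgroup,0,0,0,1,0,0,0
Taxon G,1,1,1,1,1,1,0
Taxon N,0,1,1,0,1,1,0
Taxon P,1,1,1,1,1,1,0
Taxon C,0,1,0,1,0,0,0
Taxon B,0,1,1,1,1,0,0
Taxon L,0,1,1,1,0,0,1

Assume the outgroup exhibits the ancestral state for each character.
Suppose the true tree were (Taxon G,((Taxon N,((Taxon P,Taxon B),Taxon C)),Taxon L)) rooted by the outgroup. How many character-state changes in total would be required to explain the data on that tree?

13

Map each character onto (Taxon G,((Taxon N,((Taxon P,Taxon B),Taxon C)),Taxon L)) (rooted by Outgroup) and count the minimum state changes it requires (Fitch parsimony):
I: 2; II: 1; III: 2; IV: 1; V: 3; VI: 3; VII: 1.
Total tree length = 13.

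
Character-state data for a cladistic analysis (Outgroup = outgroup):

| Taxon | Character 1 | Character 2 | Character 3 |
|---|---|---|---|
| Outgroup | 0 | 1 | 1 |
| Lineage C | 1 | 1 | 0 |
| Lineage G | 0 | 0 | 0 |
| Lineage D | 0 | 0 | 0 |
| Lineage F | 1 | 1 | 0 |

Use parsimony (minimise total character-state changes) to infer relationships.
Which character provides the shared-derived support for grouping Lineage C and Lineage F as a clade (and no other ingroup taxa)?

Character polarity is set by the outgroup: the derived state is whichever differs from the outgroup's state, so for Character 2, Character 3 the derived state is '0', and for the remaining characters it is '1'.
Only Lineage C and Lineage F show the derived state '1' for Character 1, supporting them as a clade.
Character 2 (derived state '0') is shared by Lineage D and Lineage G — a synapomorphy uniting that clade.
Character 3 (derived state '0') is shared by all ingroup taxa — unites the whole ingroup.
Most parsimonious ingroup topology: ((Lineage C,Lineage F),(Lineage G,Lineage D)).
The clade {Lineage C, Lineage F} is supported by Character 1: its derived state '1' occurs in exactly those taxa and in no other taxon (including the outgroup).

Character 1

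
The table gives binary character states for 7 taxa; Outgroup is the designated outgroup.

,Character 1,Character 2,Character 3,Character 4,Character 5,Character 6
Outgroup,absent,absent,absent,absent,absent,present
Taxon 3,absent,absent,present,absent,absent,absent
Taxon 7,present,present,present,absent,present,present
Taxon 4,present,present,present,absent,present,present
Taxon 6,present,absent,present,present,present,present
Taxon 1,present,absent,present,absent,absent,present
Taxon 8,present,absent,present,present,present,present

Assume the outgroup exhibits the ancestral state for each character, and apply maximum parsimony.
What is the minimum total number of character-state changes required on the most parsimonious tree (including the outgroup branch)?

6

Character polarity is set by the outgroup: the derived state is whichever differs from the outgroup's state, so for Character 6 the derived state is 'absent', and for the remaining characters it is 'present'.
Only Taxon 1, Taxon 4, Taxon 6, Taxon 7, and Taxon 8 show the derived state 'present' for Character 1, supporting them as a clade.
Character 2: derived state 'present' in Taxon 4 and Taxon 7 only — synapomorphy for {Taxon 4, Taxon 7}.
All ingroup taxa share the derived state 'present' for Character 3; it defines the ingroup but does not resolve relationships within it.
Only Taxon 6 and Taxon 8 show the derived state 'present' for Character 4, supporting them as a clade.
Character 5: derived state 'present' in Taxon 4, Taxon 6, Taxon 7, and Taxon 8 only — synapomorphy for {Taxon 4, Taxon 6, Taxon 7, Taxon 8}.
Character 6 (derived state 'absent') is unique to Taxon 3 (autapomorphy; uninformative for grouping).
Most parsimonious ingroup topology: (Taxon 3,(((Taxon 7,Taxon 4),(Taxon 6,Taxon 8)),Taxon 1)).
Changes per character on this tree: Character 1: 1; Character 2: 1; Character 3: 1; Character 4: 1; Character 5: 1; Character 6: 1.
Total = 6.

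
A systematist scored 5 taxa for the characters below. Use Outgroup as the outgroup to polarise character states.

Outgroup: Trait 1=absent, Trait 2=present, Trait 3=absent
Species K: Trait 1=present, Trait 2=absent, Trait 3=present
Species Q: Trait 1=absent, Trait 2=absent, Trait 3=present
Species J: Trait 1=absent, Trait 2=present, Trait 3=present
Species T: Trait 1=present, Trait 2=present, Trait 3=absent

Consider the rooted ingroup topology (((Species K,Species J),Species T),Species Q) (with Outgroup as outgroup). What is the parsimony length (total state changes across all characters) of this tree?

6

Map each character onto (((Species K,Species J),Species T),Species Q) (rooted by Outgroup) and count the minimum state changes it requires (Fitch parsimony):
Trait 1: 2; Trait 2: 2; Trait 3: 2.
Total tree length = 6.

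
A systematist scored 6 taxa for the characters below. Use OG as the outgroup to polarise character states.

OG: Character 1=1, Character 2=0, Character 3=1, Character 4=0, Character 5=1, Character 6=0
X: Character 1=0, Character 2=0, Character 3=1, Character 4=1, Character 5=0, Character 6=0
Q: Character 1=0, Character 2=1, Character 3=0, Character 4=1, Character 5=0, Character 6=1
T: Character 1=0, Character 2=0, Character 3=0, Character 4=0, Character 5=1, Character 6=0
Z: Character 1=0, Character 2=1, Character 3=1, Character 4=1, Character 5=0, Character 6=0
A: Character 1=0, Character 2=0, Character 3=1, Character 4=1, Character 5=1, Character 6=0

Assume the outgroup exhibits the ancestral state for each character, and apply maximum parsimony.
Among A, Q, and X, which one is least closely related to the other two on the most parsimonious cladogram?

Character polarity is set by the outgroup: the derived state is whichever differs from the outgroup's state, so for Character 1, Character 3, Character 5 the derived state is '0', and for the remaining characters it is '1'.
All ingroup taxa share the derived state '0' for Character 1; it defines the ingroup but does not resolve relationships within it.
Character 2 (derived state '1') is shared by Q and Z — a synapomorphy uniting that clade.
Character 3 (state '0') occurs in Q and T but conflicts with the nesting implied by the other characters — most parsimoniously interpreted as homoplasy.
Character 4: derived state '1' in A, Q, X, and Z only — synapomorphy for {A, Q, X, Z}.
Only Q, X, and Z show the derived state '0' for Character 5, supporting them as a clade.
Character 6 (derived state '1') is unique to Q (autapomorphy; uninformative for grouping).
Most parsimonious ingroup topology: (((X,(Q,Z)),A),T).
X and Q share a more recent common ancestor with each other than either does with A, so A is the least closely related of the three.

A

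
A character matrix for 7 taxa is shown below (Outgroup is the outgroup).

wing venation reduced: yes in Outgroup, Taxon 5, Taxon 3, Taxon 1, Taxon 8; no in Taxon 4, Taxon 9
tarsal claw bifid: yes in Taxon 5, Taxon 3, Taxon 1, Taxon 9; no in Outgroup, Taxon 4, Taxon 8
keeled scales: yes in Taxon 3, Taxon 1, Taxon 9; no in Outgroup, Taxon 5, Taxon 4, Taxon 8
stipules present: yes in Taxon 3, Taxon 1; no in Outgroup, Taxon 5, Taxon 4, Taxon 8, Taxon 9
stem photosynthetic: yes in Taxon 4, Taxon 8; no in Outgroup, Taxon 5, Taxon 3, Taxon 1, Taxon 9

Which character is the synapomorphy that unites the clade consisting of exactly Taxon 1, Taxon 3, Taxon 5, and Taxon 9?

Character polarity is set by the outgroup: the derived state is whichever differs from the outgroup's state, so for wing venation reduced the derived state is 'no', and for the remaining characters it is 'yes'.
wing venation reduced groups Taxon 4 and Taxon 9, which is incompatible with the clades supported by the remaining characters; treating it as convergent (homoplasy) costs fewer steps than any alternative tree.
Only Taxon 1, Taxon 3, Taxon 5, and Taxon 9 show the derived state 'yes' for tarsal claw bifid, supporting them as a clade.
Only Taxon 1, Taxon 3, and Taxon 9 show the derived state 'yes' for keeled scales, supporting them as a clade.
stipules present: derived state 'yes' in Taxon 1 and Taxon 3 only — synapomorphy for {Taxon 1, Taxon 3}.
stem photosynthetic: derived state 'yes' in Taxon 4 and Taxon 8 only — synapomorphy for {Taxon 4, Taxon 8}.
Most parsimonious ingroup topology: ((Taxon 5,((Taxon 3,Taxon 1),Taxon 9)),(Taxon 4,Taxon 8)).
The clade {Taxon 1, Taxon 3, Taxon 5, Taxon 9} is supported by tarsal claw bifid: its derived state 'yes' occurs in exactly those taxa and in no other taxon (including the outgroup).

tarsal claw bifid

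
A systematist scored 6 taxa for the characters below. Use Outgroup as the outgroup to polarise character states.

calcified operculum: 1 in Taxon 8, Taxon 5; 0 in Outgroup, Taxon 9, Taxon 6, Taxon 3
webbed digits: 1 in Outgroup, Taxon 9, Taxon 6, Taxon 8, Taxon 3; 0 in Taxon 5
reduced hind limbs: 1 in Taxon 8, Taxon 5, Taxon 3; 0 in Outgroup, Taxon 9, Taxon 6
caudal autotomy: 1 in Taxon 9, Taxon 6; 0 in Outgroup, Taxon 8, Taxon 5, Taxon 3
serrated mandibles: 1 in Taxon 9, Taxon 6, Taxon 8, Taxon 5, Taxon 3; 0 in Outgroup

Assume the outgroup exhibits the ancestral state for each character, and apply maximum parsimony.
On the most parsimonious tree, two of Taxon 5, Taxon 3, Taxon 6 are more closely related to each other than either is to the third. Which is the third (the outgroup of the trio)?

Character polarity is set by the outgroup: the derived state is whichever differs from the outgroup's state, so for webbed digits the derived state is '0', and for the remaining characters it is '1'.
calcified operculum (derived state '1') is shared by Taxon 5 and Taxon 8 — a synapomorphy uniting that clade.
webbed digits (derived state '0') is unique to Taxon 5 (autapomorphy; uninformative for grouping).
reduced hind limbs: derived state '1' in Taxon 3, Taxon 5, and Taxon 8 only — synapomorphy for {Taxon 3, Taxon 5, Taxon 8}.
Only Taxon 6 and Taxon 9 show the derived state '1' for caudal autotomy, supporting them as a clade.
All ingroup taxa share the derived state '1' for serrated mandibles; it defines the ingroup but does not resolve relationships within it.
Most parsimonious ingroup topology: ((Taxon 9,Taxon 6),((Taxon 8,Taxon 5),Taxon 3)).
Taxon 5 and Taxon 3 share a more recent common ancestor with each other than either does with Taxon 6, so Taxon 6 is the least closely related of the three.

Taxon 6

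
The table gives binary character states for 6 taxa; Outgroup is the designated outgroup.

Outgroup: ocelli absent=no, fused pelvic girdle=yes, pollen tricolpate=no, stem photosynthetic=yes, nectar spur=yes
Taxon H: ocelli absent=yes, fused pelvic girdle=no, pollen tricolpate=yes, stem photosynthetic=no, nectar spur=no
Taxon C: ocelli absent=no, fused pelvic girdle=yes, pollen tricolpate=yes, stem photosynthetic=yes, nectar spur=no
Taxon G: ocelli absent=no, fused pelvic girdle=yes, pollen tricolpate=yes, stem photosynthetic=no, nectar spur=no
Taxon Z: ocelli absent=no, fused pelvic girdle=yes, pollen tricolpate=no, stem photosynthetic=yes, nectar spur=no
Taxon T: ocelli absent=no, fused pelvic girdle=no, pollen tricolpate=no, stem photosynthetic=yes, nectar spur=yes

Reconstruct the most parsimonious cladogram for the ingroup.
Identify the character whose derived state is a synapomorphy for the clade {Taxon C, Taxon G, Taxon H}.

pollen tricolpate

Character polarity is set by the outgroup: the derived state is whichever differs from the outgroup's state, so for fused pelvic girdle, stem photosynthetic, nectar spur the derived state is 'no', and for the remaining characters it is 'yes'.
ocelli absent: derived state 'yes' in Taxon H only — an autapomorphy, so it tells us nothing about relationships among taxa.
fused pelvic girdle groups Taxon H and Taxon T, which is incompatible with the clades supported by the remaining characters; treating it as convergent (homoplasy) costs fewer steps than any alternative tree.
pollen tricolpate: derived state 'yes' in Taxon C, Taxon G, and Taxon H only — synapomorphy for {Taxon C, Taxon G, Taxon H}.
stem photosynthetic: derived state 'no' in Taxon G and Taxon H only — synapomorphy for {Taxon G, Taxon H}.
nectar spur (derived state 'no') is shared by Taxon C, Taxon G, Taxon H, and Taxon Z — a synapomorphy uniting that clade.
Most parsimonious ingroup topology: ((((Taxon H,Taxon G),Taxon C),Taxon Z),Taxon T).
The clade {Taxon C, Taxon G, Taxon H} is supported by pollen tricolpate: its derived state 'yes' occurs in exactly those taxa and in no other taxon (including the outgroup).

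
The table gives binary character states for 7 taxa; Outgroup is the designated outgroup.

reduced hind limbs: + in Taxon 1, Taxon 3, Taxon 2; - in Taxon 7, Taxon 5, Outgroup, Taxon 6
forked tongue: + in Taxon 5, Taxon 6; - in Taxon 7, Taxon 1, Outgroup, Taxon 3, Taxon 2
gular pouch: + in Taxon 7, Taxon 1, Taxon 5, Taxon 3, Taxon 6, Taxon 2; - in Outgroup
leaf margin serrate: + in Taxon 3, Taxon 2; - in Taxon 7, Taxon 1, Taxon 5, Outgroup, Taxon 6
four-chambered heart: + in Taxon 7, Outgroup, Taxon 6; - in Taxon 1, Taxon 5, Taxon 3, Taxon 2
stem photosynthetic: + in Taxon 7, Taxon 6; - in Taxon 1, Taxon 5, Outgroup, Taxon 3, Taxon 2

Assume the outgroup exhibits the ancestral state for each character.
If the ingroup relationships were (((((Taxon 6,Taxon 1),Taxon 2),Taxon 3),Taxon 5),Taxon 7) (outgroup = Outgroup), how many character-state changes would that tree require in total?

Map each character onto (((((Taxon 6,Taxon 1),Taxon 2),Taxon 3),Taxon 5),Taxon 7) (rooted by Outgroup) and count the minimum state changes it requires (Fitch parsimony):
reduced hind limbs: 2; forked tongue: 2; gular pouch: 1; leaf margin serrate: 2; four-chambered heart: 2; stem photosynthetic: 2.
Total tree length = 11.

11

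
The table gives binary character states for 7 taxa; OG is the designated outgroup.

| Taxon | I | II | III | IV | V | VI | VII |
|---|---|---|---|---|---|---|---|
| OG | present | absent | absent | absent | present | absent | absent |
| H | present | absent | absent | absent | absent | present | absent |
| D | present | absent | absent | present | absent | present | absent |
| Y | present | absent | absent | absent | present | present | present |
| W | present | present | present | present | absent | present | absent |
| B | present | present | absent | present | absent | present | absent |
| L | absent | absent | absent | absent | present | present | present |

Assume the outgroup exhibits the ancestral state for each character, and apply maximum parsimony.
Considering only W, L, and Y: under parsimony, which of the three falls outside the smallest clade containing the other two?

W

Character polarity is set by the outgroup: the derived state is whichever differs from the outgroup's state, so for I, V the derived state is 'absent', and for the remaining characters it is 'present'.
I (derived state 'absent') is unique to L (autapomorphy; uninformative for grouping).
Only B and W show the derived state 'present' for II, supporting them as a clade.
III: derived state 'present' in W only — an autapomorphy, so it tells us nothing about relationships among taxa.
IV (derived state 'present') is shared by B, D, and W — a synapomorphy uniting that clade.
V (derived state 'absent') is shared by B, D, H, and W — a synapomorphy uniting that clade.
All ingroup taxa share the derived state 'present' for VI; it defines the ingroup but does not resolve relationships within it.
Only L and Y show the derived state 'present' for VII, supporting them as a clade.
Most parsimonious ingroup topology: ((((W,B),D),H),(Y,L)).
Y and L share a more recent common ancestor with each other than either does with W, so W is the least closely related of the three.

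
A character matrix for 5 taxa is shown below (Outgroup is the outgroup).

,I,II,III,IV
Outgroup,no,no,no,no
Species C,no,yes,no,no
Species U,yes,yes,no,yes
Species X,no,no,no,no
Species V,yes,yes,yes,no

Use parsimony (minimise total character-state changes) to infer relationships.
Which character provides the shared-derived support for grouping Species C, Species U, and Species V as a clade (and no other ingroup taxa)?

II

The outgroup has state 'no' for every character, so 'yes' is the derived state throughout.
I: derived state 'yes' in Species U and Species V only — synapomorphy for {Species U, Species V}.
Only Species C, Species U, and Species V show the derived state 'yes' for II, supporting them as a clade.
III: derived state 'yes' in Species V only — an autapomorphy, so it tells us nothing about relationships among taxa.
IV (derived state 'yes') is unique to Species U (autapomorphy; uninformative for grouping).
Most parsimonious ingroup topology: ((Species C,(Species U,Species V)),Species X).
The clade {Species C, Species U, Species V} is supported by II: its derived state 'yes' occurs in exactly those taxa and in no other taxon (including the outgroup).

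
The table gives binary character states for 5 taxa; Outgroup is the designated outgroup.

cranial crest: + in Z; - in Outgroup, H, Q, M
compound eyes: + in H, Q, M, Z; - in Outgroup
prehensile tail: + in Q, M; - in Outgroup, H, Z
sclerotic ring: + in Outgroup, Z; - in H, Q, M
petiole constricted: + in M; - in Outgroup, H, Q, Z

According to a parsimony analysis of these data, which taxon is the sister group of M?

Character polarity is set by the outgroup: the derived state is whichever differs from the outgroup's state, so for sclerotic ring the derived state is '-', and for the remaining characters it is '+'.
cranial crest (derived state '+') is unique to Z (autapomorphy; uninformative for grouping).
compound eyes (derived state '+') is shared by all ingroup taxa — unites the whole ingroup.
Only M and Q show the derived state '+' for prehensile tail, supporting them as a clade.
Only H, M, and Q show the derived state '-' for sclerotic ring, supporting them as a clade.
petiole constricted (derived state '+') is unique to M (autapomorphy; uninformative for grouping).
Most parsimonious ingroup topology: ((H,(Q,M)),Z).
M and Q form a cherry on this tree, so they are sister taxa.

Q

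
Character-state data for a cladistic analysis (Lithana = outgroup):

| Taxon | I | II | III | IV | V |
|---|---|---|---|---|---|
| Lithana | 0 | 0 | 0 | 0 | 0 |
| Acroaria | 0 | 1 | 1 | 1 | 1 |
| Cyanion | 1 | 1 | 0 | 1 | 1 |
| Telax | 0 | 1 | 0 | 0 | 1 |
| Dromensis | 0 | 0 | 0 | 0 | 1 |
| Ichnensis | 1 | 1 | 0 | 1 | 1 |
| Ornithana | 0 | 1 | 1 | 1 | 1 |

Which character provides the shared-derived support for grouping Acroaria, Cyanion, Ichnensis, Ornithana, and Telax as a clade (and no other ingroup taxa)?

The outgroup has state '0' for every character, so '1' is the derived state throughout.
I (derived state '1') is shared by Cyanion and Ichnensis — a synapomorphy uniting that clade.
Only Acroaria, Cyanion, Ichnensis, Ornithana, and Telax show the derived state '1' for II, supporting them as a clade.
III (derived state '1') is shared by Acroaria and Ornithana — a synapomorphy uniting that clade.
IV: derived state '1' in Acroaria, Cyanion, Ichnensis, and Ornithana only — synapomorphy for {Acroaria, Cyanion, Ichnensis, Ornithana}.
All ingroup taxa share the derived state '1' for V; it defines the ingroup but does not resolve relationships within it.
Most parsimonious ingroup topology: ((((Acroaria,Ornithana),(Cyanion,Ichnensis)),Telax),Dromensis).
The clade {Acroaria, Cyanion, Ichnensis, Ornithana, Telax} is supported by II: its derived state '1' occurs in exactly those taxa and in no other taxon (including the outgroup).

II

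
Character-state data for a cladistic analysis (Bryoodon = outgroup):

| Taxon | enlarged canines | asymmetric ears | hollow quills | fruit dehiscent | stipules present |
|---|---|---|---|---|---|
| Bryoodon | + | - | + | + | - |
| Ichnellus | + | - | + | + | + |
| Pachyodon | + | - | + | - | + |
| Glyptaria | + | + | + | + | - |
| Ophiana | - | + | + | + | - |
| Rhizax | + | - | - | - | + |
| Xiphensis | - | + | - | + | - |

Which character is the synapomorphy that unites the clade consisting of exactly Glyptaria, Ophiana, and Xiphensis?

Character polarity is set by the outgroup: the derived state is whichever differs from the outgroup's state, so for enlarged canines, hollow quills, fruit dehiscent the derived state is '-', and for the remaining characters it is '+'.
enlarged canines: derived state '-' in Ophiana and Xiphensis only — synapomorphy for {Ophiana, Xiphensis}.
asymmetric ears (derived state '+') is shared by Glyptaria, Ophiana, and Xiphensis — a synapomorphy uniting that clade.
hollow quills (state '-') occurs in Rhizax and Xiphensis but conflicts with the nesting implied by the other characters — most parsimoniously interpreted as homoplasy.
Only Pachyodon and Rhizax show the derived state '-' for fruit dehiscent, supporting them as a clade.
stipules present (derived state '+') is shared by Ichnellus, Pachyodon, and Rhizax — a synapomorphy uniting that clade.
Most parsimonious ingroup topology: ((Ichnellus,(Pachyodon,Rhizax)),(Glyptaria,(Ophiana,Xiphensis))).
The clade {Glyptaria, Ophiana, Xiphensis} is supported by asymmetric ears: its derived state '+' occurs in exactly those taxa and in no other taxon (including the outgroup).

asymmetric ears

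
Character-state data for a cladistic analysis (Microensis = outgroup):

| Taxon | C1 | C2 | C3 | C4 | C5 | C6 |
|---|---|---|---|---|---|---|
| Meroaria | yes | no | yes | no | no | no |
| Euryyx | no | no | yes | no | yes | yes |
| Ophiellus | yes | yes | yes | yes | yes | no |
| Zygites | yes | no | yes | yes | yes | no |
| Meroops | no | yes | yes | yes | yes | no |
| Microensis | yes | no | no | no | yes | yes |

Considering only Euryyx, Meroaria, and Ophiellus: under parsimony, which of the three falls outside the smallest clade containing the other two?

Euryyx

Character polarity is set by the outgroup: the derived state is whichever differs from the outgroup's state, so for C1, C5, C6 the derived state is 'no', and for the remaining characters it is 'yes'.
C1 (state 'no') occurs in Euryyx and Meroops but conflicts with the nesting implied by the other characters — most parsimoniously interpreted as homoplasy.
Only Meroops and Ophiellus show the derived state 'yes' for C2, supporting them as a clade.
All ingroup taxa share the derived state 'yes' for C3; it defines the ingroup but does not resolve relationships within it.
Only Meroops, Ophiellus, and Zygites show the derived state 'yes' for C4, supporting them as a clade.
C5 (derived state 'no') is unique to Meroaria (autapomorphy; uninformative for grouping).
C6: derived state 'no' in Meroaria, Meroops, Ophiellus, and Zygites only — synapomorphy for {Meroaria, Meroops, Ophiellus, Zygites}.
Most parsimonious ingroup topology: ((((Ophiellus,Meroops),Zygites),Meroaria),Euryyx).
Ophiellus and Meroaria share a more recent common ancestor with each other than either does with Euryyx, so Euryyx is the least closely related of the three.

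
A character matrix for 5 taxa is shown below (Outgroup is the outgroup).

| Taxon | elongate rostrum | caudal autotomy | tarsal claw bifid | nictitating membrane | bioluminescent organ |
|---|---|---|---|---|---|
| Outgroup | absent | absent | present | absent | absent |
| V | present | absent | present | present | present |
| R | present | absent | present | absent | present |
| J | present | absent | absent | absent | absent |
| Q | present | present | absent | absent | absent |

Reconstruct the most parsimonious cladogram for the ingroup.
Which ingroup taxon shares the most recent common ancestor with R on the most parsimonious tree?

V

Character polarity is set by the outgroup: the derived state is whichever differs from the outgroup's state, so for tarsal claw bifid the derived state is 'absent', and for the remaining characters it is 'present'.
elongate rostrum (derived state 'present') is shared by all ingroup taxa — unites the whole ingroup.
caudal autotomy (derived state 'present') is unique to Q (autapomorphy; uninformative for grouping).
tarsal claw bifid (derived state 'absent') is shared by J and Q — a synapomorphy uniting that clade.
nictitating membrane (derived state 'present') is unique to V (autapomorphy; uninformative for grouping).
Only R and V show the derived state 'present' for bioluminescent organ, supporting them as a clade.
Most parsimonious ingroup topology: ((V,R),(J,Q)).
R and V form a cherry on this tree, so they are sister taxa.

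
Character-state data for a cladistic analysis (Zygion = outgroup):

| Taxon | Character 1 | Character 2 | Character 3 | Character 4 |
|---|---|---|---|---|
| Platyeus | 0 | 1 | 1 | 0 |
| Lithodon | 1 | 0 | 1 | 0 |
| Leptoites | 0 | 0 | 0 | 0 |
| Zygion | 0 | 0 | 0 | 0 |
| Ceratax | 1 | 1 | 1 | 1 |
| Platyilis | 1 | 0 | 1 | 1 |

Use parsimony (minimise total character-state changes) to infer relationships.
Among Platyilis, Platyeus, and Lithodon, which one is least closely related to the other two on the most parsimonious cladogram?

The outgroup has state '0' for every character, so '1' is the derived state throughout.
Character 1: derived state '1' in Ceratax, Lithodon, and Platyilis only — synapomorphy for {Ceratax, Lithodon, Platyilis}.
Character 2 (state '1') occurs in Ceratax and Platyeus but conflicts with the nesting implied by the other characters — most parsimoniously interpreted as homoplasy.
Only Ceratax, Lithodon, Platyeus, and Platyilis show the derived state '1' for Character 3, supporting them as a clade.
Character 4 (derived state '1') is shared by Ceratax and Platyilis — a synapomorphy uniting that clade.
Most parsimonious ingroup topology: ((Platyeus,((Ceratax,Platyilis),Lithodon)),Leptoites).
Lithodon and Platyilis share a more recent common ancestor with each other than either does with Platyeus, so Platyeus is the least closely related of the three.

Platyeus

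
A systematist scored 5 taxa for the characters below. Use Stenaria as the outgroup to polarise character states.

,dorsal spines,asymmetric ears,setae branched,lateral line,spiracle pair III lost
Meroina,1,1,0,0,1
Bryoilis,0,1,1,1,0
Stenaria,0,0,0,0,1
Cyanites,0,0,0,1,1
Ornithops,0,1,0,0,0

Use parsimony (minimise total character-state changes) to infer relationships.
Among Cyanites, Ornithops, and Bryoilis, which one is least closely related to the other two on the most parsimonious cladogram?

Cyanites

Character polarity is set by the outgroup: the derived state is whichever differs from the outgroup's state, so for spiracle pair III lost the derived state is '0', and for the remaining characters it is '1'.
dorsal spines: derived state '1' in Meroina only — an autapomorphy, so it tells us nothing about relationships among taxa.
asymmetric ears: derived state '1' in Bryoilis, Meroina, and Ornithops only — synapomorphy for {Bryoilis, Meroina, Ornithops}.
setae branched (derived state '1') is unique to Bryoilis (autapomorphy; uninformative for grouping).
lateral line groups Bryoilis and Cyanites, which is incompatible with the clades supported by the remaining characters; treating it as convergent (homoplasy) costs fewer steps than any alternative tree.
Only Bryoilis and Ornithops show the derived state '0' for spiracle pair III lost, supporting them as a clade.
Most parsimonious ingroup topology: (((Bryoilis,Ornithops),Meroina),Cyanites).
Bryoilis and Ornithops share a more recent common ancestor with each other than either does with Cyanites, so Cyanites is the least closely related of the three.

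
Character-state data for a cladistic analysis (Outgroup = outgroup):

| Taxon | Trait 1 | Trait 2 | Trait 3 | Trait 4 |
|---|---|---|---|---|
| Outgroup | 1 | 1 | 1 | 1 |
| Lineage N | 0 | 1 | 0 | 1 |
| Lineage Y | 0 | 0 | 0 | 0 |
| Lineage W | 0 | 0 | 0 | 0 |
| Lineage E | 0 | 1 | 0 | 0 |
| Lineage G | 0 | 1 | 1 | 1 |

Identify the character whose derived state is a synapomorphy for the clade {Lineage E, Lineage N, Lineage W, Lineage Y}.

Trait 3

The outgroup has state '1' for every character, so '0' is the derived state throughout.
Trait 1 (derived state '0') is shared by all ingroup taxa — unites the whole ingroup.
Only Lineage W and Lineage Y show the derived state '0' for Trait 2, supporting them as a clade.
Trait 3 (derived state '0') is shared by Lineage E, Lineage N, Lineage W, and Lineage Y — a synapomorphy uniting that clade.
Only Lineage E, Lineage W, and Lineage Y show the derived state '0' for Trait 4, supporting them as a clade.
Most parsimonious ingroup topology: ((Lineage N,((Lineage Y,Lineage W),Lineage E)),Lineage G).
The clade {Lineage E, Lineage N, Lineage W, Lineage Y} is supported by Trait 3: its derived state '0' occurs in exactly those taxa and in no other taxon (including the outgroup).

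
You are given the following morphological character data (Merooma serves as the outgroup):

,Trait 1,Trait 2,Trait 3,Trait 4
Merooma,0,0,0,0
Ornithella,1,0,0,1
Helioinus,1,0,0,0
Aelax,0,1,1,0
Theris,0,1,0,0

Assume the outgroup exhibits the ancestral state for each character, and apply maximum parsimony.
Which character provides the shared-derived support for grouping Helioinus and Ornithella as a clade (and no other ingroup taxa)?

Trait 1

The outgroup has state '0' for every character, so '1' is the derived state throughout.
Trait 1: derived state '1' in Helioinus and Ornithella only — synapomorphy for {Helioinus, Ornithella}.
Only Aelax and Theris show the derived state '1' for Trait 2, supporting them as a clade.
Trait 3 (derived state '1') is unique to Aelax (autapomorphy; uninformative for grouping).
Trait 4: derived state '1' in Ornithella only — an autapomorphy, so it tells us nothing about relationships among taxa.
Most parsimonious ingroup topology: ((Ornithella,Helioinus),(Theris,Aelax)).
The clade {Helioinus, Ornithella} is supported by Trait 1: its derived state '1' occurs in exactly those taxa and in no other taxon (including the outgroup).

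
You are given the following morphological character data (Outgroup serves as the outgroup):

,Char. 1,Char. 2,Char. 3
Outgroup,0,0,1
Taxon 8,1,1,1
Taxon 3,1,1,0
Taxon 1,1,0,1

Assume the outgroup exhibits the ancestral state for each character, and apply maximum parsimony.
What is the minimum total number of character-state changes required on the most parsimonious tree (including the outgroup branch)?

3

Character polarity is set by the outgroup: the derived state is whichever differs from the outgroup's state, so for Char. 3 the derived state is '0', and for the remaining characters it is '1'.
Char. 1 (derived state '1') is shared by all ingroup taxa — unites the whole ingroup.
Only Taxon 3 and Taxon 8 show the derived state '1' for Char. 2, supporting them as a clade.
Char. 3 (derived state '0') is unique to Taxon 3 (autapomorphy; uninformative for grouping).
Most parsimonious ingroup topology: ((Taxon 8,Taxon 3),Taxon 1).
Changes per character on this tree: Char. 1: 1; Char. 2: 1; Char. 3: 1.
Total = 3.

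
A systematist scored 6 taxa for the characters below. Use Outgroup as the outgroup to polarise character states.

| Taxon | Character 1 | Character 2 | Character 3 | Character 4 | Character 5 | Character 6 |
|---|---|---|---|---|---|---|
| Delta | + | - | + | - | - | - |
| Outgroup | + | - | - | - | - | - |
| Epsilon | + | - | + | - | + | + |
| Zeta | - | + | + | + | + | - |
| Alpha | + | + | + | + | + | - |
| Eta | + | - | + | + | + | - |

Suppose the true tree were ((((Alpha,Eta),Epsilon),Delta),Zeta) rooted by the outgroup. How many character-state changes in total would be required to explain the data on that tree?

Map each character onto ((((Alpha,Eta),Epsilon),Delta),Zeta) (rooted by Outgroup) and count the minimum state changes it requires (Fitch parsimony):
Character 1: 1; Character 2: 2; Character 3: 1; Character 4: 2; Character 5: 2; Character 6: 1.
Total tree length = 9.

9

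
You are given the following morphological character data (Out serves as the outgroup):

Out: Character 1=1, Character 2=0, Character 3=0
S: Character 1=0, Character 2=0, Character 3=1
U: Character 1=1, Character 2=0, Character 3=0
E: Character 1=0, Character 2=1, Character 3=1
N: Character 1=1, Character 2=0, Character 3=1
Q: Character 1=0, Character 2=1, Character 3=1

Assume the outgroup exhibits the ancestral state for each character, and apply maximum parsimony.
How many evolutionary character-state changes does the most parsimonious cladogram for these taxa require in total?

3

Character polarity is set by the outgroup: the derived state is whichever differs from the outgroup's state, so for Character 1 the derived state is '0', and for the remaining characters it is '1'.
Character 1 (derived state '0') is shared by E, Q, and S — a synapomorphy uniting that clade.
Character 2: derived state '1' in E and Q only — synapomorphy for {E, Q}.
Character 3 (derived state '1') is shared by E, N, Q, and S — a synapomorphy uniting that clade.
Most parsimonious ingroup topology: (((S,(E,Q)),N),U).
Changes per character on this tree: Character 1: 1; Character 2: 1; Character 3: 1.
Total = 3.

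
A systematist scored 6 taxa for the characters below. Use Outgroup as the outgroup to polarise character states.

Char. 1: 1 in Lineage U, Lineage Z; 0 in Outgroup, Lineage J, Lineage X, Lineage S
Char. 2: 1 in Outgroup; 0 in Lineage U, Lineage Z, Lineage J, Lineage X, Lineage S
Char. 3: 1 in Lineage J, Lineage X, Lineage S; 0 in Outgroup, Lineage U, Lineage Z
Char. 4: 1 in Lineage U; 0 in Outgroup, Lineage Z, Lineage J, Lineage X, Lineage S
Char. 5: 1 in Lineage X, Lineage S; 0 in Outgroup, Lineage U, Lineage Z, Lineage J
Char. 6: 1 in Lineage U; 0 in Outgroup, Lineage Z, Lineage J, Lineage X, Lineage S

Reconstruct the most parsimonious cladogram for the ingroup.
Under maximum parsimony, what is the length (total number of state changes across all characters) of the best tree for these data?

Character polarity is set by the outgroup: the derived state is whichever differs from the outgroup's state, so for Char. 2 the derived state is '0', and for the remaining characters it is '1'.
Char. 1: derived state '1' in Lineage U and Lineage Z only — synapomorphy for {Lineage U, Lineage Z}.
All ingroup taxa share the derived state '0' for Char. 2; it defines the ingroup but does not resolve relationships within it.
Char. 3 (derived state '1') is shared by Lineage J, Lineage S, and Lineage X — a synapomorphy uniting that clade.
Char. 4: derived state '1' in Lineage U only — an autapomorphy, so it tells us nothing about relationships among taxa.
Char. 5 (derived state '1') is shared by Lineage S and Lineage X — a synapomorphy uniting that clade.
Char. 6 (derived state '1') is unique to Lineage U (autapomorphy; uninformative for grouping).
Most parsimonious ingroup topology: ((Lineage U,Lineage Z),(Lineage J,(Lineage X,Lineage S))).
Changes per character on this tree: Char. 1: 1; Char. 2: 1; Char. 3: 1; Char. 4: 1; Char. 5: 1; Char. 6: 1.
Total = 6.

6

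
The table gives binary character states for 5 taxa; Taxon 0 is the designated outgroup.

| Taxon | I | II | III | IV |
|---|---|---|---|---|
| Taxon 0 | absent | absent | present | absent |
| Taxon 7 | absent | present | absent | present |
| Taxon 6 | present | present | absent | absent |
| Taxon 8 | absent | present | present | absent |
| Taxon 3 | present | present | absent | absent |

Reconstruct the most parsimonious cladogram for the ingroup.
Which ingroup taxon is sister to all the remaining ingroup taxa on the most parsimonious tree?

Taxon 8

Character polarity is set by the outgroup: the derived state is whichever differs from the outgroup's state, so for III the derived state is 'absent', and for the remaining characters it is 'present'.
I (derived state 'present') is shared by Taxon 3 and Taxon 6 — a synapomorphy uniting that clade.
II (derived state 'present') is shared by all ingroup taxa — unites the whole ingroup.
Only Taxon 3, Taxon 6, and Taxon 7 show the derived state 'absent' for III, supporting them as a clade.
IV: derived state 'present' in Taxon 7 only — an autapomorphy, so it tells us nothing about relationships among taxa.
Most parsimonious ingroup topology: ((Taxon 7,(Taxon 6,Taxon 3)),Taxon 8).
Taxon 8 is sister to the clade containing all other ingroup taxa, so it is the earliest-diverging (most basal) ingroup lineage.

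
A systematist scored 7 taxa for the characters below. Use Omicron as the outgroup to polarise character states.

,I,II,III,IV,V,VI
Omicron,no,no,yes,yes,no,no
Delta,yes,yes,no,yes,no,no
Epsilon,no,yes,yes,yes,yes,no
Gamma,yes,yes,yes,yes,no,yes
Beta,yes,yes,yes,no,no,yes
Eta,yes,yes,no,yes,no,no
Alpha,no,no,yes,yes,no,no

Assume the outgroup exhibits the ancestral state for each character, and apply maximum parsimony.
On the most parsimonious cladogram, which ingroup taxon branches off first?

Character polarity is set by the outgroup: the derived state is whichever differs from the outgroup's state, so for III, IV the derived state is 'no', and for the remaining characters it is 'yes'.
Only Beta, Delta, Eta, and Gamma show the derived state 'yes' for I, supporting them as a clade.
II: derived state 'yes' in Beta, Delta, Epsilon, Eta, and Gamma only — synapomorphy for {Beta, Delta, Epsilon, Eta, Gamma}.
Only Delta and Eta show the derived state 'no' for III, supporting them as a clade.
IV (derived state 'no') is unique to Beta (autapomorphy; uninformative for grouping).
V (derived state 'yes') is unique to Epsilon (autapomorphy; uninformative for grouping).
VI (derived state 'yes') is shared by Beta and Gamma — a synapomorphy uniting that clade.
Most parsimonious ingroup topology: ((((Delta,Eta),(Gamma,Beta)),Epsilon),Alpha).
Alpha is sister to the clade containing all other ingroup taxa, so it is the earliest-diverging (most basal) ingroup lineage.

Alpha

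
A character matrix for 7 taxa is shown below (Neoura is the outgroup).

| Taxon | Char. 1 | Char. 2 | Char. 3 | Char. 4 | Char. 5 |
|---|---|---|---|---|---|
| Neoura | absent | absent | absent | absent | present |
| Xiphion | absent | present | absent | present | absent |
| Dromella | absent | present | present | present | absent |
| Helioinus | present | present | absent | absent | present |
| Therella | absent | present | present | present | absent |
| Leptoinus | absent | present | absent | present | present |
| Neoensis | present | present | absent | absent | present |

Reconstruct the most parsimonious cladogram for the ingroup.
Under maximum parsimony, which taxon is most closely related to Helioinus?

Neoensis

Character polarity is set by the outgroup: the derived state is whichever differs from the outgroup's state, so for Char. 5 the derived state is 'absent', and for the remaining characters it is 'present'.
Only Helioinus and Neoensis show the derived state 'present' for Char. 1, supporting them as a clade.
All ingroup taxa share the derived state 'present' for Char. 2; it defines the ingroup but does not resolve relationships within it.
Only Dromella and Therella show the derived state 'present' for Char. 3, supporting them as a clade.
Char. 4 (derived state 'present') is shared by Dromella, Leptoinus, Therella, and Xiphion — a synapomorphy uniting that clade.
Only Dromella, Therella, and Xiphion show the derived state 'absent' for Char. 5, supporting them as a clade.
Most parsimonious ingroup topology: (((Xiphion,(Dromella,Therella)),Leptoinus),(Helioinus,Neoensis)).
Helioinus and Neoensis form a cherry on this tree, so they are sister taxa.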